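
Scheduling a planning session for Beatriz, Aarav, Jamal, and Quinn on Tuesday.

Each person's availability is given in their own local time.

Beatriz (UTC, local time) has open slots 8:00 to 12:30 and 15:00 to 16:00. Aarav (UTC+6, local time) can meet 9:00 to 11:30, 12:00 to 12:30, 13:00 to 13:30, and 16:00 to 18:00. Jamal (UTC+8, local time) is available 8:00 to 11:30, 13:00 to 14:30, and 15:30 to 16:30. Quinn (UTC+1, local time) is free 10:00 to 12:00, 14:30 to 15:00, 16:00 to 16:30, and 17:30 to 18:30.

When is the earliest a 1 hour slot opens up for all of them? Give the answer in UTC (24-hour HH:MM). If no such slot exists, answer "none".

Beatriz → UTC: 08:00–12:30, 15:00–16:00.
Aarav → UTC: 03:00–05:30, 06:00–06:30, 07:00–07:30, 10:00–12:00.
Jamal → UTC: 00:00–03:30, 05:00–06:30, 07:30–08:30.
Quinn → UTC: 09:00–11:00, 13:30–14:00, 15:00–15:30, 16:30–17:30.
Beatriz ∩ Aarav: 10:00–12:00.
Beatriz ∩ Aarav ∩ Jamal: (none).
Beatriz ∩ Aarav ∩ Jamal ∩ Quinn: (none).
Windows ≥ 60 min: (none).

none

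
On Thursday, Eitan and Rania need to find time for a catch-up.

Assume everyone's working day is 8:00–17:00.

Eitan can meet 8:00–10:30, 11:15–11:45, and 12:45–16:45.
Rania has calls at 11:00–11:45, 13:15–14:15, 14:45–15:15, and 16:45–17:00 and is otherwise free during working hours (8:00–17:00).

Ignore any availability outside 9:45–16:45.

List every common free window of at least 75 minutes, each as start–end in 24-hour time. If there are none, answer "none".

Rania free within 08:00–17:00: 08:00–11:00, 11:45–13:15, 14:15–14:45, 15:15–16:45.
Eitan ∩ Rania: 08:00–10:30, 12:45–13:15, 14:15–14:45, 15:15–16:45.
Restricted to 09:45–16:45: 09:45–10:30, 12:45–13:15, 14:15–14:45, 15:15–16:45.
Windows ≥ 75 min: 15:15–16:45.

15:15–16:45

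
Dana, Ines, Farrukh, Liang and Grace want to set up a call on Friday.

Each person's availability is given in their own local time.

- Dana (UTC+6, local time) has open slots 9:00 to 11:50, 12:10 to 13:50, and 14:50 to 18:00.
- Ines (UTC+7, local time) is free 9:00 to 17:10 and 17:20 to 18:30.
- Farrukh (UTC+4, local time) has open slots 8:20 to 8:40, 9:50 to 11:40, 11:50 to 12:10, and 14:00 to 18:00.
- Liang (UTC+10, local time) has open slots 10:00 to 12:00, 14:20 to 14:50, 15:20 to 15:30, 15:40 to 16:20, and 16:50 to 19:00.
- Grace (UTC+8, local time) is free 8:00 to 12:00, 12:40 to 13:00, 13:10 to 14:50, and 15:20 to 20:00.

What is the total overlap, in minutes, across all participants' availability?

30 minutes

Dana → UTC: 03:00–05:50, 06:10–07:50, 08:50–12:00.
Ines → UTC: 02:00–10:10, 10:20–11:30.
Farrukh → UTC: 04:20–04:40, 05:50–07:40, 07:50–08:10, 10:00–14:00.
Liang → UTC: 00:00–02:00, 04:20–04:50, 05:20–05:30, 05:40–06:20, 06:50–09:00.
Grace → UTC: 00:00–04:00, 04:40–05:00, 05:10–06:50, 07:20–12:00.
Dana ∩ Ines: 03:00–05:50, 06:10–07:50, 08:50–10:10, 10:20–11:30.
Dana ∩ Ines ∩ Farrukh: 04:20–04:40, 06:10–07:40, 10:00–10:10, 10:20–11:30.
Dana ∩ Ines ∩ Farrukh ∩ Liang: 04:20–04:40, 06:10–06:20, 06:50–07:40.
Dana ∩ Ines ∩ Farrukh ∩ Liang ∩ Grace: 06:10–06:20, 07:20–07:40.
Total common minutes: 10 + 20 = 30.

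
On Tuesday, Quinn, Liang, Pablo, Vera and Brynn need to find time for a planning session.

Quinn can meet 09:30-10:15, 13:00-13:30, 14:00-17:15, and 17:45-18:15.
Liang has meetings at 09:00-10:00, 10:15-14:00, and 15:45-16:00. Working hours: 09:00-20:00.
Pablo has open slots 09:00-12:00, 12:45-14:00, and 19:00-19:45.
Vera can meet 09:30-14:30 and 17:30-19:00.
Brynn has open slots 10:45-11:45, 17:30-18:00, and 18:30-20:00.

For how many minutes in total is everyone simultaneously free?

Liang free within 09:00–20:00: 10:00–10:15, 14:00–15:45, 16:00–20:00.
Quinn ∩ Liang: 10:00–10:15, 14:00–15:45, 16:00–17:15, 17:45–18:15.
Quinn ∩ Liang ∩ Pablo: 10:00–10:15.
Quinn ∩ Liang ∩ Pablo ∩ Vera: 10:00–10:15.
Quinn ∩ Liang ∩ Pablo ∩ Vera ∩ Brynn: (none).
Total common minutes: 0.

0 minutes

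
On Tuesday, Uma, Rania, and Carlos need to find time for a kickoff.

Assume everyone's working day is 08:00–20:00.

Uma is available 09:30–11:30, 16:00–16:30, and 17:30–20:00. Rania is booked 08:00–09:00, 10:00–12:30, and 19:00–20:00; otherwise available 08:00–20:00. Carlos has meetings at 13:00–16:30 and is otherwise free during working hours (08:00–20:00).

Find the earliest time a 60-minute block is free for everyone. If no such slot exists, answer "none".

Rania free within 08:00–20:00: 09:00–10:00, 12:30–19:00.
Carlos free within 08:00–20:00: 08:00–13:00, 16:30–20:00.
Uma ∩ Rania: 09:30–10:00, 16:00–16:30, 17:30–19:00.
Uma ∩ Rania ∩ Carlos: 09:30–10:00, 17:30–19:00.
Windows ≥ 60 min: 17:30–19:00.
Earliest such window starts at 17:30.

17:30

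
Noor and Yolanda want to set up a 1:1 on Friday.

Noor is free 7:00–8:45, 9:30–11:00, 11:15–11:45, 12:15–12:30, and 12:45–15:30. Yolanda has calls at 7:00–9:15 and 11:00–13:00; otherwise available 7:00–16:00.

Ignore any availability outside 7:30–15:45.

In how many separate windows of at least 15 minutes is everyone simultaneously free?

Yolanda free within 07:00–16:00: 09:15–11:00, 13:00–16:00.
Noor ∩ Yolanda: 09:30–11:00, 13:00–15:30.
Restricted to 07:30–15:45: 09:30–11:00, 13:00–15:30.
Windows ≥ 15 min: 09:30–11:00, 13:00–15:30.
That's 2 windows.

2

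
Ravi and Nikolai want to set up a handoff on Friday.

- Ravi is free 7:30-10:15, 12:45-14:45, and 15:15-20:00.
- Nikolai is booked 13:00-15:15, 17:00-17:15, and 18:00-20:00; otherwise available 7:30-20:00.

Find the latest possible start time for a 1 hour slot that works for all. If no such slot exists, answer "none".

Nikolai free within 07:30–20:00: 07:30–13:00, 15:15–17:00, 17:15–18:00.
Ravi ∩ Nikolai: 07:30–10:15, 12:45–13:00, 15:15–17:00, 17:15–18:00.
Windows ≥ 60 min: 07:30–10:15, 15:15–17:00.
Latest start in the last window 15:15–17:00 is 17:00 − 60 min = 16:00.

16:00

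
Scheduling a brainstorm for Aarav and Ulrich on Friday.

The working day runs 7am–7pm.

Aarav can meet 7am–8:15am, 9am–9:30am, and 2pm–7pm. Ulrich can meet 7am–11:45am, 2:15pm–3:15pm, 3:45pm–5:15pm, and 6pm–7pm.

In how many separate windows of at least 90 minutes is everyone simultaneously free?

Aarav ∩ Ulrich: 07:00–08:15, 09:00–09:30, 14:15–15:15, 15:45–17:15, 18:00–19:00.
Windows ≥ 90 min: 15:45–17:15.
That's 1 window.

1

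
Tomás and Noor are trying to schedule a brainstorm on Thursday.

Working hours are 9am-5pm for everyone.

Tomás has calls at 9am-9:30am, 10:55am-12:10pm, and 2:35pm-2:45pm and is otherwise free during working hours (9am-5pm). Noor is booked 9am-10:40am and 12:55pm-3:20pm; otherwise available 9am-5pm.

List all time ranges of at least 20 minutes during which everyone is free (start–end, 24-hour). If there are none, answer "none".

12:10–12:55, 15:20–17:00

Tomás free within 09:00–17:00: 09:30–10:55, 12:10–14:35, 14:45–17:00.
Noor free within 09:00–17:00: 10:40–12:55, 15:20–17:00.
Tomás ∩ Noor: 10:40–10:55, 12:10–12:55, 15:20–17:00.
Windows ≥ 20 min: 12:10–12:55, 15:20–17:00.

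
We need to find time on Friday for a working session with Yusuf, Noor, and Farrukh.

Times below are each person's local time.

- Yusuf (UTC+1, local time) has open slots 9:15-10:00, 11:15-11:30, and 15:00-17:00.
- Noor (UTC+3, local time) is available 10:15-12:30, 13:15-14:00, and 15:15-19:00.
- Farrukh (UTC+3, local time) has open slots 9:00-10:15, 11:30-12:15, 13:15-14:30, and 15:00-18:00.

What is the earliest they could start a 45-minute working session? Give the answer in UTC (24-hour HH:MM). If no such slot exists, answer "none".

Yusuf → UTC: 08:15–09:00, 10:15–10:30, 14:00–16:00.
Noor → UTC: 07:15–09:30, 10:15–11:00, 12:15–16:00.
Farrukh → UTC: 06:00–07:15, 08:30–09:15, 10:15–11:30, 12:00–15:00.
Yusuf ∩ Noor: 08:15–09:00, 10:15–10:30, 14:00–16:00.
Yusuf ∩ Noor ∩ Farrukh: 08:30–09:00, 10:15–10:30, 14:00–15:00.
Windows ≥ 45 min: 14:00–15:00.
Earliest such window starts at 14:00.

14:00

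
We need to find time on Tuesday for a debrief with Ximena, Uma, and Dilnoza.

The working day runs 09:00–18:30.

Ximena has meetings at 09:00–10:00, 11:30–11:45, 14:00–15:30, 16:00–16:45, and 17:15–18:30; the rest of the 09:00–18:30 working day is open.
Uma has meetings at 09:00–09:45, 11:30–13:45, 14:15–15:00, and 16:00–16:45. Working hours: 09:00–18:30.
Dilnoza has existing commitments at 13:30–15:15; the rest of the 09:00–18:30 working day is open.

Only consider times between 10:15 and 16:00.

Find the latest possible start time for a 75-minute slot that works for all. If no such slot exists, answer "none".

Ximena free within 09:00–18:30: 10:00–11:30, 11:45–14:00, 15:30–16:00, 16:45–17:15.
Uma free within 09:00–18:30: 09:45–11:30, 13:45–14:15, 15:00–16:00, 16:45–18:30.
Dilnoza free within 09:00–18:30: 09:00–13:30, 15:15–18:30.
Ximena ∩ Uma: 10:00–11:30, 13:45–14:00, 15:30–16:00, 16:45–17:15.
Ximena ∩ Uma ∩ Dilnoza: 10:00–11:30, 15:30–16:00, 16:45–17:15.
Restricted to 10:15–16:00: 10:15–11:30, 15:30–16:00.
Windows ≥ 75 min: 10:15–11:30.
Latest start in the last window 10:15–11:30 is 11:30 − 75 min = 10:15.

10:15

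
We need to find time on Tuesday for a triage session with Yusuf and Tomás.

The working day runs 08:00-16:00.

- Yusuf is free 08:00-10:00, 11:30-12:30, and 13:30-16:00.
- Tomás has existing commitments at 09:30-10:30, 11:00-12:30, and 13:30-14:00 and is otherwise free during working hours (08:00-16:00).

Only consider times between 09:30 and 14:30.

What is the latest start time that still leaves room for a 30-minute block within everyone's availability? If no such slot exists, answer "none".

Tomás free within 08:00–16:00: 08:00–09:30, 10:30–11:00, 12:30–13:30, 14:00–16:00.
Yusuf ∩ Tomás: 08:00–09:30, 14:00–16:00.
Restricted to 09:30–14:30: 14:00–14:30.
Windows ≥ 30 min: 14:00–14:30.
Latest start in the last window 14:00–14:30 is 14:30 − 30 min = 14:00.

14:00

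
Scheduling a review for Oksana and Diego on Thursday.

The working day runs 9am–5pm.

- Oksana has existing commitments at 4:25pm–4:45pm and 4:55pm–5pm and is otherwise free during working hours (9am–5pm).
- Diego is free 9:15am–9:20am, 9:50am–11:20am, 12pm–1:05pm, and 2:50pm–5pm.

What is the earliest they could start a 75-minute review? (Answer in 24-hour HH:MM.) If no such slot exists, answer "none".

09:50

Oksana free within 09:00–17:00: 09:00–16:25, 16:45–16:55.
Oksana ∩ Diego: 09:15–09:20, 09:50–11:20, 12:00–13:05, 14:50–16:25, 16:45–16:55.
Windows ≥ 75 min: 09:50–11:20, 14:50–16:25.
Earliest such window starts at 09:50.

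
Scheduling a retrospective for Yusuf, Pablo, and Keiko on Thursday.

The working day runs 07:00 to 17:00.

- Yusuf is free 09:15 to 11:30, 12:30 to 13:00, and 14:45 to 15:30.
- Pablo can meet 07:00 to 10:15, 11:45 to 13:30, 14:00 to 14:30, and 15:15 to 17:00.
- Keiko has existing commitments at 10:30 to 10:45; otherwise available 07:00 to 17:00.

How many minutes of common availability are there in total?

105 minutes

Keiko free within 07:00–17:00: 07:00–10:30, 10:45–17:00.
Yusuf ∩ Pablo: 09:15–10:15, 12:30–13:00, 15:15–15:30.
Yusuf ∩ Pablo ∩ Keiko: 09:15–10:15, 12:30–13:00, 15:15–15:30.
Total common minutes: 60 + 30 + 15 = 105.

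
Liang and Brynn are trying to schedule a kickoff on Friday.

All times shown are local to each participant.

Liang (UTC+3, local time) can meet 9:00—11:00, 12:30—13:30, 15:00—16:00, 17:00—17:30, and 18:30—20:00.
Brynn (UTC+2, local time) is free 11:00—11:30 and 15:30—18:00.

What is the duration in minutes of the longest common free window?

Liang → UTC: 06:00–08:00, 09:30–10:30, 12:00–13:00, 14:00–14:30, 15:30–17:00.
Brynn → UTC: 09:00–09:30, 13:30–16:00.
Liang ∩ Brynn: 14:00–14:30, 15:30–16:00.
Common window lengths: 30, 30 min; longest is 30.

30 minutes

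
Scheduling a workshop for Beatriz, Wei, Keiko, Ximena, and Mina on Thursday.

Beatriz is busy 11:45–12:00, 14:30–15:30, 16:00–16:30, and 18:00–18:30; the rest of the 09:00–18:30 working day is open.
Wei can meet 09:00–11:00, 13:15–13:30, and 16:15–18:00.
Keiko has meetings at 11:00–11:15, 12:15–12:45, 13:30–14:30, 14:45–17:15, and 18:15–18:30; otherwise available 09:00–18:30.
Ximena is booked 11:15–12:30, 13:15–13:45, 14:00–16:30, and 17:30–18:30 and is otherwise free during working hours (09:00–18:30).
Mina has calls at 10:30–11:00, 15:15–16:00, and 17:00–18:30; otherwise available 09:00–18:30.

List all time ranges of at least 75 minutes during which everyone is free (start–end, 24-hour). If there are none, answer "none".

09:00–10:30

Beatriz free within 09:00–18:30: 09:00–11:45, 12:00–14:30, 15:30–16:00, 16:30–18:00.
Keiko free within 09:00–18:30: 09:00–11:00, 11:15–12:15, 12:45–13:30, 14:30–14:45, 17:15–18:15.
Ximena free within 09:00–18:30: 09:00–11:15, 12:30–13:15, 13:45–14:00, 16:30–17:30.
Mina free within 09:00–18:30: 09:00–10:30, 11:00–15:15, 16:00–17:00.
Beatriz ∩ Wei: 09:00–11:00, 13:15–13:30, 16:30–18:00.
Beatriz ∩ Wei ∩ Keiko: 09:00–11:00, 13:15–13:30, 17:15–18:00.
Beatriz ∩ Wei ∩ Keiko ∩ Ximena: 09:00–11:00, 17:15–17:30.
Beatriz ∩ Wei ∩ Keiko ∩ Ximena ∩ Mina: 09:00–10:30.
Windows ≥ 75 min: 09:00–10:30.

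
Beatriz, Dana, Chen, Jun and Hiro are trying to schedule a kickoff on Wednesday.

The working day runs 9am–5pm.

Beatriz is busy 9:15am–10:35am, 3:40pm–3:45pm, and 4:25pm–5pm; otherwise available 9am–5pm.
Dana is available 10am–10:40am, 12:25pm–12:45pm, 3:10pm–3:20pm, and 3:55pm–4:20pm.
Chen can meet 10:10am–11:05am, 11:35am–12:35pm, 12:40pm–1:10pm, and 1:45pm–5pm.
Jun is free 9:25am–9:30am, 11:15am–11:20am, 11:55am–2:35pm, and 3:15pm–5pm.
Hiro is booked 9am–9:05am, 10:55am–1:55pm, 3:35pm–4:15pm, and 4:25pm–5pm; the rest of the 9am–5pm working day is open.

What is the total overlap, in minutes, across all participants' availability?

10 minutes

Beatriz free within 09:00–17:00: 09:00–09:15, 10:35–15:40, 15:45–16:25.
Hiro free within 09:00–17:00: 09:05–10:55, 13:55–15:35, 16:15–16:25.
Beatriz ∩ Dana: 10:35–10:40, 12:25–12:45, 15:10–15:20, 15:55–16:20.
Beatriz ∩ Dana ∩ Chen: 10:35–10:40, 12:25–12:35, 12:40–12:45, 15:10–15:20, 15:55–16:20.
Beatriz ∩ Dana ∩ Chen ∩ Jun: 12:25–12:35, 12:40–12:45, 15:15–15:20, 15:55–16:20.
Beatriz ∩ Dana ∩ Chen ∩ Jun ∩ Hiro: 15:15–15:20, 16:15–16:20.
Total common minutes: 5 + 5 = 10.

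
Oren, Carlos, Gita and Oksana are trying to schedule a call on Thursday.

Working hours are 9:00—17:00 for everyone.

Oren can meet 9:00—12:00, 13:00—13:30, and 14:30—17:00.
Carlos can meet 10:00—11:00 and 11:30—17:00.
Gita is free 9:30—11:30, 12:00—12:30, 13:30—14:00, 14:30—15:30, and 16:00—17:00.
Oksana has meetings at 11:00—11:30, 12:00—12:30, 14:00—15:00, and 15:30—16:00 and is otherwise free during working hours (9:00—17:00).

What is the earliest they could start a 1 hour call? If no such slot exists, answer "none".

10:00

Oksana free within 09:00–17:00: 09:00–11:00, 11:30–12:00, 12:30–14:00, 15:00–15:30, 16:00–17:00.
Oren ∩ Carlos: 10:00–11:00, 11:30–12:00, 13:00–13:30, 14:30–17:00.
Oren ∩ Carlos ∩ Gita: 10:00–11:00, 14:30–15:30, 16:00–17:00.
Oren ∩ Carlos ∩ Gita ∩ Oksana: 10:00–11:00, 15:00–15:30, 16:00–17:00.
Windows ≥ 60 min: 10:00–11:00, 16:00–17:00.
Earliest such window starts at 10:00.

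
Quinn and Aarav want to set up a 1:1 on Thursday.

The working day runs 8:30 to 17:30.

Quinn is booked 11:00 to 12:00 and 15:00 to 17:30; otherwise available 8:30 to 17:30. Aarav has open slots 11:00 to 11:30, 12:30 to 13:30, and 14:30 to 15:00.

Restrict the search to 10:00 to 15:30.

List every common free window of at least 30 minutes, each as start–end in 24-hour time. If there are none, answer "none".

12:30–13:30, 14:30–15:00

Quinn free within 08:30–17:30: 08:30–11:00, 12:00–15:00.
Quinn ∩ Aarav: 12:30–13:30, 14:30–15:00.
Restricted to 10:00–15:30: 12:30–13:30, 14:30–15:00.
Windows ≥ 30 min: 12:30–13:30, 14:30–15:00.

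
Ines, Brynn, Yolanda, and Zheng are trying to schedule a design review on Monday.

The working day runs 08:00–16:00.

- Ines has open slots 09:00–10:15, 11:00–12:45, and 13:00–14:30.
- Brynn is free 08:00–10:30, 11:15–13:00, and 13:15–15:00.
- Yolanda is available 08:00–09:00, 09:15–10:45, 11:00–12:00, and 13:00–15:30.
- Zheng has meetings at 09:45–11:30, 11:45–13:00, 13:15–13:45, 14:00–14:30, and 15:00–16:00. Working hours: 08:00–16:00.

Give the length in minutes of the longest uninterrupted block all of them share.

30 minutes

Zheng free within 08:00–16:00: 08:00–09:45, 11:30–11:45, 13:00–13:15, 13:45–14:00, 14:30–15:00.
Ines ∩ Brynn: 09:00–10:15, 11:15–12:45, 13:15–14:30.
Ines ∩ Brynn ∩ Yolanda: 09:15–10:15, 11:15–12:00, 13:15–14:30.
Ines ∩ Brynn ∩ Yolanda ∩ Zheng: 09:15–09:45, 11:30–11:45, 13:45–14:00.
Common window lengths: 30, 15, 15 min; longest is 30.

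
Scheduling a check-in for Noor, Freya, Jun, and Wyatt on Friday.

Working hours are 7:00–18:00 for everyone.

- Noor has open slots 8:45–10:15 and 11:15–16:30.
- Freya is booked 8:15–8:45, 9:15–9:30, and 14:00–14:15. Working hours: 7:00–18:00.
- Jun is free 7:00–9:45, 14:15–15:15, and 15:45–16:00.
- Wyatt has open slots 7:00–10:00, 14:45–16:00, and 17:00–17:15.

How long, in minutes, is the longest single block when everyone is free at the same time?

Freya free within 07:00–18:00: 07:00–08:15, 08:45–09:15, 09:30–14:00, 14:15–18:00.
Noor ∩ Freya: 08:45–09:15, 09:30–10:15, 11:15–14:00, 14:15–16:30.
Noor ∩ Freya ∩ Jun: 08:45–09:15, 09:30–09:45, 14:15–15:15, 15:45–16:00.
Noor ∩ Freya ∩ Jun ∩ Wyatt: 08:45–09:15, 09:30–09:45, 14:45–15:15, 15:45–16:00.
Common window lengths: 30, 15, 30, 15 min; longest is 30.

30 minutes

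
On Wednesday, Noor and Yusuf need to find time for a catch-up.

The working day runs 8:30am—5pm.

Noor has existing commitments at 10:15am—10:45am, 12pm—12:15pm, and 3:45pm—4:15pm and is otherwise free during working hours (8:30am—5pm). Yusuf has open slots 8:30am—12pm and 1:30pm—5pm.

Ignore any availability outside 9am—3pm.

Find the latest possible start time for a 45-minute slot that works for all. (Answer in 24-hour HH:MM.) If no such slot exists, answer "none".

14:15

Noor free within 08:30–17:00: 08:30–10:15, 10:45–12:00, 12:15–15:45, 16:15–17:00.
Noor ∩ Yusuf: 08:30–10:15, 10:45–12:00, 13:30–15:45, 16:15–17:00.
Restricted to 09:00–15:00: 09:00–10:15, 10:45–12:00, 13:30–15:00.
Windows ≥ 45 min: 09:00–10:15, 10:45–12:00, 13:30–15:00.
Latest start in the last window 13:30–15:00 is 15:00 − 45 min = 14:15.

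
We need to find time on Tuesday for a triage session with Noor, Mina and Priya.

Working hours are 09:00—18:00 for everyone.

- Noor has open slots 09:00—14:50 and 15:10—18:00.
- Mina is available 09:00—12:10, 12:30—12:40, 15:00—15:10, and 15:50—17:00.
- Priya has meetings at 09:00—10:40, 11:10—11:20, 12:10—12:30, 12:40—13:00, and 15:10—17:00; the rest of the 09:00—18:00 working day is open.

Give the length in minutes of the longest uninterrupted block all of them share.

50 minutes

Priya free within 09:00–18:00: 10:40–11:10, 11:20–12:10, 12:30–12:40, 13:00–15:10, 17:00–18:00.
Noor ∩ Mina: 09:00–12:10, 12:30–12:40, 15:50–17:00.
Noor ∩ Mina ∩ Priya: 10:40–11:10, 11:20–12:10, 12:30–12:40.
Common window lengths: 30, 50, 10 min; longest is 50.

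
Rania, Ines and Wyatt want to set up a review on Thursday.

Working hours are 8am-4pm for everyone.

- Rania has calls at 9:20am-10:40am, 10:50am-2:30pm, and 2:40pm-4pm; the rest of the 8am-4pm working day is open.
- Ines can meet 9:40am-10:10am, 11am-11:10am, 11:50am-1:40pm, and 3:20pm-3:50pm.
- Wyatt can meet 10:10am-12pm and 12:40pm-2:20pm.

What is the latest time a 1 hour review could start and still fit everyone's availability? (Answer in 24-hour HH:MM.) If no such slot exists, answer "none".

Rania free within 08:00–16:00: 08:00–09:20, 10:40–10:50, 14:30–14:40.
Rania ∩ Ines: (none).
Rania ∩ Ines ∩ Wyatt: (none).
Windows ≥ 60 min: (none).

none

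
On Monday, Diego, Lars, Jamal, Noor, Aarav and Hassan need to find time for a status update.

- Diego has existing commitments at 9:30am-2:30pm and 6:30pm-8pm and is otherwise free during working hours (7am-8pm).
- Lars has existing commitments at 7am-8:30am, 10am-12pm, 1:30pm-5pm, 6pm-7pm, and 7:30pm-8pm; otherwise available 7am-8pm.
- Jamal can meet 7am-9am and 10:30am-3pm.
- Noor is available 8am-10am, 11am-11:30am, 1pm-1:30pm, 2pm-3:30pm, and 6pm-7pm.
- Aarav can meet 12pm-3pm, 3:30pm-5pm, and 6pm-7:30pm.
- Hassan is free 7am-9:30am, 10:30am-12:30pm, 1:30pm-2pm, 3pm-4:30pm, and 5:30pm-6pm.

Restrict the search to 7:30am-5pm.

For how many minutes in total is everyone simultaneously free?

0 minutes

Diego free within 07:00–20:00: 07:00–09:30, 14:30–18:30.
Lars free within 07:00–20:00: 08:30–10:00, 12:00–13:30, 17:00–18:00, 19:00–19:30.
Diego ∩ Lars: 08:30–09:30, 17:00–18:00.
Diego ∩ Lars ∩ Jamal: 08:30–09:00.
Diego ∩ Lars ∩ Jamal ∩ Noor: 08:30–09:00.
Diego ∩ Lars ∩ Jamal ∩ Noor ∩ Aarav: (none).
Diego ∩ Lars ∩ Jamal ∩ Noor ∩ Aarav ∩ Hassan: (none).
Restricted to 07:30–17:00: (none).
Total common minutes: 0.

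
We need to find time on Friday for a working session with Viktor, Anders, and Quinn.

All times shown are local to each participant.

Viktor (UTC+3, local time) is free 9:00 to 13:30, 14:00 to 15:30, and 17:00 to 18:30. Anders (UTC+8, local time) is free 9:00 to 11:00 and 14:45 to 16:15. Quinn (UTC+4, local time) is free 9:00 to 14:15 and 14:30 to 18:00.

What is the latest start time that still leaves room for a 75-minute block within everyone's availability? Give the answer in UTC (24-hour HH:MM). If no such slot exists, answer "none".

Viktor → UTC: 06:00–10:30, 11:00–12:30, 14:00–15:30.
Anders → UTC: 01:00–03:00, 06:45–08:15.
Quinn → UTC: 05:00–10:15, 10:30–14:00.
Viktor ∩ Anders: 06:45–08:15.
Viktor ∩ Anders ∩ Quinn: 06:45–08:15.
Windows ≥ 75 min: 06:45–08:15.
Latest start in the last window 06:45–08:15 is 08:15 − 75 min = 07:00.

07:00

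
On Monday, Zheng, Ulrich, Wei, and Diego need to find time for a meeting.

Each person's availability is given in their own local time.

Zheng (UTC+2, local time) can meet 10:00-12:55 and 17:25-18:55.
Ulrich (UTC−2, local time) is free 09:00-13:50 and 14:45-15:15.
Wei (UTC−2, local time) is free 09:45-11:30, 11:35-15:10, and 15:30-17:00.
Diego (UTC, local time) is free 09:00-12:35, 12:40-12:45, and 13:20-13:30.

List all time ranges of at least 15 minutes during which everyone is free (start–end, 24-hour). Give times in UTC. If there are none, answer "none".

Zheng → UTC: 08:00–10:55, 15:25–16:55.
Ulrich → UTC: 11:00–15:50, 16:45–17:15.
Wei → UTC: 11:45–13:30, 13:35–17:10, 17:30–19:00.
Diego → UTC: 09:00–12:35, 12:40–12:45, 13:20–13:30.
Zheng ∩ Ulrich: 15:25–15:50, 16:45–16:55.
Zheng ∩ Ulrich ∩ Wei: 15:25–15:50, 16:45–16:55.
Zheng ∩ Ulrich ∩ Wei ∩ Diego: (none).
Windows ≥ 15 min: (none).

none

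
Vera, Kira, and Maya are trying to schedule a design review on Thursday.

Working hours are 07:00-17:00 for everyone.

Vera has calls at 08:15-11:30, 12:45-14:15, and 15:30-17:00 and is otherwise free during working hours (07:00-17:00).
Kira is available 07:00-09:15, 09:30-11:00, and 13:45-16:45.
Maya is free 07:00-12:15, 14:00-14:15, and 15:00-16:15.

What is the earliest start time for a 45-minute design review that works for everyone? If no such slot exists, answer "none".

07:00

Vera free within 07:00–17:00: 07:00–08:15, 11:30–12:45, 14:15–15:30.
Vera ∩ Kira: 07:00–08:15, 14:15–15:30.
Vera ∩ Kira ∩ Maya: 07:00–08:15, 15:00–15:30.
Windows ≥ 45 min: 07:00–08:15.
Earliest such window starts at 07:00.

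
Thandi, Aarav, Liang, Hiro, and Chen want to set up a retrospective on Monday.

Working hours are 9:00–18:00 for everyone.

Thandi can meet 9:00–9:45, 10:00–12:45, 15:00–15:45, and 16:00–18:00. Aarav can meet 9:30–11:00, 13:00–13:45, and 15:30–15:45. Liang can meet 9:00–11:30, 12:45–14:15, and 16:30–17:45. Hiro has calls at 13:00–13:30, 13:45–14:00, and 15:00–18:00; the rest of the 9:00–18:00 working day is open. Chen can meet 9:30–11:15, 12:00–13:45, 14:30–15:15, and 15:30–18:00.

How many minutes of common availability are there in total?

75 minutes

Hiro free within 09:00–18:00: 09:00–13:00, 13:30–13:45, 14:00–15:00.
Thandi ∩ Aarav: 09:30–09:45, 10:00–11:00, 15:30–15:45.
Thandi ∩ Aarav ∩ Liang: 09:30–09:45, 10:00–11:00.
Thandi ∩ Aarav ∩ Liang ∩ Hiro: 09:30–09:45, 10:00–11:00.
Thandi ∩ Aarav ∩ Liang ∩ Hiro ∩ Chen: 09:30–09:45, 10:00–11:00.
Total common minutes: 15 + 60 = 75.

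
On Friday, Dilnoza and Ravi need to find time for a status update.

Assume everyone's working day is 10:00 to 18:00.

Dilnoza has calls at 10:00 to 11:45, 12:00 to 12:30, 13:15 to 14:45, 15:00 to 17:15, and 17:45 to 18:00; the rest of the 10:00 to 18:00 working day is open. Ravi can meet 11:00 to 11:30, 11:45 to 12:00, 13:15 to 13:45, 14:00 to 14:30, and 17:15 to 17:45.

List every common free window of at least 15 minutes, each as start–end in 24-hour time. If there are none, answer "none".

Dilnoza free within 10:00–18:00: 11:45–12:00, 12:30–13:15, 14:45–15:00, 17:15–17:45.
Dilnoza ∩ Ravi: 11:45–12:00, 17:15–17:45.
Windows ≥ 15 min: 11:45–12:00, 17:15–17:45.

11:45–12:00, 17:15–17:45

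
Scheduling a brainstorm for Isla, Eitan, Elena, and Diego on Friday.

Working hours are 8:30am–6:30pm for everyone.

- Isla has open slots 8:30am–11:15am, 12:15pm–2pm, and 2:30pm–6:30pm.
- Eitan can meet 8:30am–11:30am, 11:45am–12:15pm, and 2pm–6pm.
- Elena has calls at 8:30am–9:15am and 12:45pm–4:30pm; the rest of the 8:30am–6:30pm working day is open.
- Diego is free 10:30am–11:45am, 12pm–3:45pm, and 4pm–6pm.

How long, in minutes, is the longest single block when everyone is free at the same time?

Elena free within 08:30–18:30: 09:15–12:45, 16:30–18:30.
Isla ∩ Eitan: 08:30–11:15, 14:30–18:00.
Isla ∩ Eitan ∩ Elena: 09:15–11:15, 16:30–18:00.
Isla ∩ Eitan ∩ Elena ∩ Diego: 10:30–11:15, 16:30–18:00.
Common window lengths: 45, 90 min; longest is 90.

90 minutes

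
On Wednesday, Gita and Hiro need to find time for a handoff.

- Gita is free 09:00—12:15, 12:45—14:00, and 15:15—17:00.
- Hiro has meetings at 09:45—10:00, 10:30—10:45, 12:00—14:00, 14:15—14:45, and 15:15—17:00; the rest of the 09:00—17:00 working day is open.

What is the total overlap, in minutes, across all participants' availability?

Hiro free within 09:00–17:00: 09:00–09:45, 10:00–10:30, 10:45–12:00, 14:00–14:15, 14:45–15:15.
Gita ∩ Hiro: 09:00–09:45, 10:00–10:30, 10:45–12:00.
Total common minutes: 45 + 30 + 75 = 150.

150 minutes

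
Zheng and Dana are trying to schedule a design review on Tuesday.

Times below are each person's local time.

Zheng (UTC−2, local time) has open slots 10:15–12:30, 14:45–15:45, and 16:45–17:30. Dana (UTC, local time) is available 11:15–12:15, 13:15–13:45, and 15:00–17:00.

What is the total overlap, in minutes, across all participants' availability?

45 minutes

Zheng → UTC: 12:15–14:30, 16:45–17:45, 18:45–19:30.
Dana → UTC: 11:15–12:15, 13:15–13:45, 15:00–17:00.
Zheng ∩ Dana: 13:15–13:45, 16:45–17:00.
Total common minutes: 30 + 15 = 45.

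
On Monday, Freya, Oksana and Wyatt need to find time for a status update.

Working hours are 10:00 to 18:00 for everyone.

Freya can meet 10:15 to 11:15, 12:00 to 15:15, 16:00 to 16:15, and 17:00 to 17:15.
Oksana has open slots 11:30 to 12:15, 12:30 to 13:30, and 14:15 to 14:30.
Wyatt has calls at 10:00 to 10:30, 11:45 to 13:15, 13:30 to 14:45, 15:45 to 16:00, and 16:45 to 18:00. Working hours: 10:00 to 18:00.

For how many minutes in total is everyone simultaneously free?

15 minutes

Wyatt free within 10:00–18:00: 10:30–11:45, 13:15–13:30, 14:45–15:45, 16:00–16:45.
Freya ∩ Oksana: 12:00–12:15, 12:30–13:30, 14:15–14:30.
Freya ∩ Oksana ∩ Wyatt: 13:15–13:30.
Total common minutes: 15.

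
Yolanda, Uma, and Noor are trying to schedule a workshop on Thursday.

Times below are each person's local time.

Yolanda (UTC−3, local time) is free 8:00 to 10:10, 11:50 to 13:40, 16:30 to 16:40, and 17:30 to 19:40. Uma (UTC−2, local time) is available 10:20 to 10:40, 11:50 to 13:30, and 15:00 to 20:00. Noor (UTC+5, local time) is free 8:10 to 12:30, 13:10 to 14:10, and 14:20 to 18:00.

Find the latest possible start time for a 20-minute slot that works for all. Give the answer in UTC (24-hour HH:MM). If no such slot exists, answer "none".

12:20

Yolanda → UTC: 11:00–13:10, 14:50–16:40, 19:30–19:40, 20:30–22:40.
Uma → UTC: 12:20–12:40, 13:50–15:30, 17:00–22:00.
Noor → UTC: 03:10–07:30, 08:10–09:10, 09:20–13:00.
Yolanda ∩ Uma: 12:20–12:40, 14:50–15:30, 19:30–19:40, 20:30–22:00.
Yolanda ∩ Uma ∩ Noor: 12:20–12:40.
Windows ≥ 20 min: 12:20–12:40.
Latest start in the last window 12:20–12:40 is 12:40 − 20 min = 12:20.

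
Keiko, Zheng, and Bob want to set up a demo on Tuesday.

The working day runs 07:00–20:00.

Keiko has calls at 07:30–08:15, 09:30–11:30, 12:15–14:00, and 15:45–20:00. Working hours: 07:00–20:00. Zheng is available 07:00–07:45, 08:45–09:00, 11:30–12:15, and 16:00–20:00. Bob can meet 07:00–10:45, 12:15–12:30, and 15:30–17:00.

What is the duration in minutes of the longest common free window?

Keiko free within 07:00–20:00: 07:00–07:30, 08:15–09:30, 11:30–12:15, 14:00–15:45.
Keiko ∩ Zheng: 07:00–07:30, 08:45–09:00, 11:30–12:15.
Keiko ∩ Zheng ∩ Bob: 07:00–07:30, 08:45–09:00.
Common window lengths: 30, 15 min; longest is 30.

30 minutes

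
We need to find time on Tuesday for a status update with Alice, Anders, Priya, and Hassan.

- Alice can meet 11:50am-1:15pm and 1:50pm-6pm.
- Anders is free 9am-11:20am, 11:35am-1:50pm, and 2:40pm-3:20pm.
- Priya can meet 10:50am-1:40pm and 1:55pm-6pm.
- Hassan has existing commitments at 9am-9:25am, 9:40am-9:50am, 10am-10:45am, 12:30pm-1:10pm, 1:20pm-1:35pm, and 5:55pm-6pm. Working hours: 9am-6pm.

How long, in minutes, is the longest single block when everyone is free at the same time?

Hassan free within 09:00–18:00: 09:25–09:40, 09:50–10:00, 10:45–12:30, 13:10–13:20, 13:35–17:55.
Alice ∩ Anders: 11:50–13:15, 14:40–15:20.
Alice ∩ Anders ∩ Priya: 11:50–13:15, 14:40–15:20.
Alice ∩ Anders ∩ Priya ∩ Hassan: 11:50–12:30, 13:10–13:15, 14:40–15:20.
Common window lengths: 40, 5, 40 min; longest is 40.

40 minutes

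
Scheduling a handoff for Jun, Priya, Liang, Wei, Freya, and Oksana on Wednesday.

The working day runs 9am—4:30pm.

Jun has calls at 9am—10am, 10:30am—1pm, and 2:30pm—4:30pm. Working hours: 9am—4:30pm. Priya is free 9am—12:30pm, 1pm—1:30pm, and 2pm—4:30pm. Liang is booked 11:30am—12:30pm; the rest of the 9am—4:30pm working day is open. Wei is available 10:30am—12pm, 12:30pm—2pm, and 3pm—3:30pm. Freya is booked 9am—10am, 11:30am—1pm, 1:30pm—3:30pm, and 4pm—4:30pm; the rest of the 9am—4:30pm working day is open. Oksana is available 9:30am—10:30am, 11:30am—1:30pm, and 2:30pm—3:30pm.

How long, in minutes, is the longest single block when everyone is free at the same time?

30 minutes

Jun free within 09:00–16:30: 10:00–10:30, 13:00–14:30.
Liang free within 09:00–16:30: 09:00–11:30, 12:30–16:30.
Freya free within 09:00–16:30: 10:00–11:30, 13:00–13:30, 15:30–16:00.
Jun ∩ Priya: 10:00–10:30, 13:00–13:30, 14:00–14:30.
Jun ∩ Priya ∩ Liang: 10:00–10:30, 13:00–13:30, 14:00–14:30.
Jun ∩ Priya ∩ Liang ∩ Wei: 13:00–13:30.
Jun ∩ Priya ∩ Liang ∩ Wei ∩ Freya: 13:00–13:30.
Jun ∩ Priya ∩ Liang ∩ Wei ∩ Freya ∩ Oksana: 13:00–13:30.
Single common window of 30 minutes.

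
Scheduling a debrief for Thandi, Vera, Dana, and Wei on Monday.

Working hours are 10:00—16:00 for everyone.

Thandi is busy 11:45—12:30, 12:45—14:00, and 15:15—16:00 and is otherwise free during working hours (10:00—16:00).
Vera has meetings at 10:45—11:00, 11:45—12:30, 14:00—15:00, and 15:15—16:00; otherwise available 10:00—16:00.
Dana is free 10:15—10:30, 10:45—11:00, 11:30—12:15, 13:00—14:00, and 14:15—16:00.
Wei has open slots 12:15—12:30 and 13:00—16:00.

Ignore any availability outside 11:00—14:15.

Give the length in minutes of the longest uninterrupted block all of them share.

Thandi free within 10:00–16:00: 10:00–11:45, 12:30–12:45, 14:00–15:15.
Vera free within 10:00–16:00: 10:00–10:45, 11:00–11:45, 12:30–14:00, 15:00–15:15.
Thandi ∩ Vera: 10:00–10:45, 11:00–11:45, 12:30–12:45, 15:00–15:15.
Thandi ∩ Vera ∩ Dana: 10:15–10:30, 11:30–11:45, 15:00–15:15.
Thandi ∩ Vera ∩ Dana ∩ Wei: 15:00–15:15.
Restricted to 11:00–14:15: (none).
No common window.

0 minutes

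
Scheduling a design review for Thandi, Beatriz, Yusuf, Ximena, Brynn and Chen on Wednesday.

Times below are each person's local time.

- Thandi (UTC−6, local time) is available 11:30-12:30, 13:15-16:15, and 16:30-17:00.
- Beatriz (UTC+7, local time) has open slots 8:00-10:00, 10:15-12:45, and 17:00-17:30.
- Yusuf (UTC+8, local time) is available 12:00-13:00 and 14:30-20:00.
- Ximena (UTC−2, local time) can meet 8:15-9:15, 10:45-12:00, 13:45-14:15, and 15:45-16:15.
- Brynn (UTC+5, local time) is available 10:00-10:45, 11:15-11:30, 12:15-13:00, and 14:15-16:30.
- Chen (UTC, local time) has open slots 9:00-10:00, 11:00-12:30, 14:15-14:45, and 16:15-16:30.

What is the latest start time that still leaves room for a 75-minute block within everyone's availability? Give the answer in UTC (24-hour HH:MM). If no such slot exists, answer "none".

none

Thandi → UTC: 17:30–18:30, 19:15–22:15, 22:30–23:00.
Beatriz → UTC: 01:00–03:00, 03:15–05:45, 10:00–10:30.
Yusuf → UTC: 04:00–05:00, 06:30–12:00.
Ximena → UTC: 10:15–11:15, 12:45–14:00, 15:45–16:15, 17:45–18:15.
Brynn → UTC: 05:00–05:45, 06:15–06:30, 07:15–08:00, 09:15–11:30.
Chen → UTC: 09:00–10:00, 11:00–12:30, 14:15–14:45, 16:15–16:30.
Thandi ∩ Beatriz: (none).
Thandi ∩ Beatriz ∩ Yusuf: (none).
Thandi ∩ Beatriz ∩ Yusuf ∩ Ximena: (none).
Thandi ∩ Beatriz ∩ Yusuf ∩ Ximena ∩ Brynn: (none).
Thandi ∩ Beatriz ∩ Yusuf ∩ Ximena ∩ Brynn ∩ Chen: (none).
Windows ≥ 75 min: (none).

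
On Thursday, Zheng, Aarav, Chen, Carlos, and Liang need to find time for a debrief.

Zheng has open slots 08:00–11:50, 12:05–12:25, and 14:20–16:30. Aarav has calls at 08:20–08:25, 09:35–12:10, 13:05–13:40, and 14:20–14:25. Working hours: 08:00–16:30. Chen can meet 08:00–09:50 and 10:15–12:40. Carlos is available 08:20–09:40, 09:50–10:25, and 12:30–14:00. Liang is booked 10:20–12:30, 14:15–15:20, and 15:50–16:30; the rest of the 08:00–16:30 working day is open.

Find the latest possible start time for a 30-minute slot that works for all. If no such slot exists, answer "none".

09:05

Aarav free within 08:00–16:30: 08:00–08:20, 08:25–09:35, 12:10–13:05, 13:40–14:20, 14:25–16:30.
Liang free within 08:00–16:30: 08:00–10:20, 12:30–14:15, 15:20–15:50.
Zheng ∩ Aarav: 08:00–08:20, 08:25–09:35, 12:10–12:25, 14:25–16:30.
Zheng ∩ Aarav ∩ Chen: 08:00–08:20, 08:25–09:35, 12:10–12:25.
Zheng ∩ Aarav ∩ Chen ∩ Carlos: 08:25–09:35.
Zheng ∩ Aarav ∩ Chen ∩ Carlos ∩ Liang: 08:25–09:35.
Windows ≥ 30 min: 08:25–09:35.
Latest start in the last window 08:25–09:35 is 09:35 − 30 min = 09:05.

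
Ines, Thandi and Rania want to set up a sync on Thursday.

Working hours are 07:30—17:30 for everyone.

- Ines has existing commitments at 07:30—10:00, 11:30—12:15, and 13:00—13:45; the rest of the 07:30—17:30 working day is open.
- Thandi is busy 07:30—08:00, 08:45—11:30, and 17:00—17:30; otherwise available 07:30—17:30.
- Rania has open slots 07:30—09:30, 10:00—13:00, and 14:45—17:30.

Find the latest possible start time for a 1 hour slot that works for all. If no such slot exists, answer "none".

16:00

Ines free within 07:30–17:30: 10:00–11:30, 12:15–13:00, 13:45–17:30.
Thandi free within 07:30–17:30: 08:00–08:45, 11:30–17:00.
Ines ∩ Thandi: 12:15–13:00, 13:45–17:00.
Ines ∩ Thandi ∩ Rania: 12:15–13:00, 14:45–17:00.
Windows ≥ 60 min: 14:45–17:00.
Latest start in the last window 14:45–17:00 is 17:00 − 60 min = 16:00.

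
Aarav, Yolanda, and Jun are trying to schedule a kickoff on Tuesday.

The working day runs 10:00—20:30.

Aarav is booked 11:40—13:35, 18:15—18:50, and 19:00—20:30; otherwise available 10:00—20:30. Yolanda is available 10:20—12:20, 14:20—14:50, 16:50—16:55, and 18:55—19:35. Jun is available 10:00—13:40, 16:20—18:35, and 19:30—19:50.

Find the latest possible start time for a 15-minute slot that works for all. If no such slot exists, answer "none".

11:25

Aarav free within 10:00–20:30: 10:00–11:40, 13:35–18:15, 18:50–19:00.
Aarav ∩ Yolanda: 10:20–11:40, 14:20–14:50, 16:50–16:55, 18:55–19:00.
Aarav ∩ Yolanda ∩ Jun: 10:20–11:40, 16:50–16:55.
Windows ≥ 15 min: 10:20–11:40.
Latest start in the last window 10:20–11:40 is 11:40 − 15 min = 11:25.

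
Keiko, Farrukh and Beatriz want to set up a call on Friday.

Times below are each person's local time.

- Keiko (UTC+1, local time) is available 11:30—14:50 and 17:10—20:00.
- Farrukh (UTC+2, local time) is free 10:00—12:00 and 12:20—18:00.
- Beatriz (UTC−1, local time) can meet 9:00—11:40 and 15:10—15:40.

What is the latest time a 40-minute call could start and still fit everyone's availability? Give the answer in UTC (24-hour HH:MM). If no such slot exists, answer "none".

12:00

Keiko → UTC: 10:30–13:50, 16:10–19:00.
Farrukh → UTC: 08:00–10:00, 10:20–16:00.
Beatriz → UTC: 10:00–12:40, 16:10–16:40.
Keiko ∩ Farrukh: 10:30–13:50.
Keiko ∩ Farrukh ∩ Beatriz: 10:30–12:40.
Windows ≥ 40 min: 10:30–12:40.
Latest start in the last window 10:30–12:40 is 12:40 − 40 min = 12:00.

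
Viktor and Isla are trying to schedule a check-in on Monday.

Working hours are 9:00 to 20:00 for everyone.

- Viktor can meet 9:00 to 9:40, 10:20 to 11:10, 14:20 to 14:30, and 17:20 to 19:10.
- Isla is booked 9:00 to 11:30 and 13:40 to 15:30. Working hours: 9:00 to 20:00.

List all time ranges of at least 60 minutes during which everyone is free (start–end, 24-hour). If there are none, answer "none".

17:20–19:10

Isla free within 09:00–20:00: 11:30–13:40, 15:30–20:00.
Viktor ∩ Isla: 17:20–19:10.
Windows ≥ 60 min: 17:20–19:10.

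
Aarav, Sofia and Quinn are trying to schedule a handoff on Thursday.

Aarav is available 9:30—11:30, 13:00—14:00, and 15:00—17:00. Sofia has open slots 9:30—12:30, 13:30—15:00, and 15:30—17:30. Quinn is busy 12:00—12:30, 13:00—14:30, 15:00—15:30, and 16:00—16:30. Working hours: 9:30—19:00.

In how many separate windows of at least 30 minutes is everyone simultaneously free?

Quinn free within 09:30–19:00: 09:30–12:00, 12:30–13:00, 14:30–15:00, 15:30–16:00, 16:30–19:00.
Aarav ∩ Sofia: 09:30–11:30, 13:30–14:00, 15:30–17:00.
Aarav ∩ Sofia ∩ Quinn: 09:30–11:30, 15:30–16:00, 16:30–17:00.
Windows ≥ 30 min: 09:30–11:30, 15:30–16:00, 16:30–17:00.
That's 3 windows.

3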